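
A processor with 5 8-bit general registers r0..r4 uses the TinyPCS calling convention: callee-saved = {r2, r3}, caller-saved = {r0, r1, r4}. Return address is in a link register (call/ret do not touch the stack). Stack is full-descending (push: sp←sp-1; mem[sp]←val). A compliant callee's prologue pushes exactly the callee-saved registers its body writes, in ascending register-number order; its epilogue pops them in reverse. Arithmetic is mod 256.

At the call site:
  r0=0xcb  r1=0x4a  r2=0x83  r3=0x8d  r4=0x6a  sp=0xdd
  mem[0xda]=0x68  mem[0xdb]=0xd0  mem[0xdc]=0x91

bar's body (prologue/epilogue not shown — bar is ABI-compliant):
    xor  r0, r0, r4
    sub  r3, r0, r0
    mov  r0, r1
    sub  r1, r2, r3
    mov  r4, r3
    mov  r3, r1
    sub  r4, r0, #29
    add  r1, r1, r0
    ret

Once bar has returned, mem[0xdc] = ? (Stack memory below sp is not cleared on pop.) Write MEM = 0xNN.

MEM = 0x8d

prologue: push r3 → mem[0xdc]=0x8d, sp=0xdc
body[0] xor  r0, r0, r4 → r0=0xa1
body[1] sub  r3, r0, r0 → r3=0x00
body[2] mov  r0, r1 → r0=0x4a
body[3] sub  r1, r2, r3 → r1=0x83
body[4] mov  r4, r3 → r4=0x00
body[5] mov  r3, r1 → r3=0x83
body[6] sub  r4, r0, #29 → r4=0x2d
body[7] add  r1, r1, r0 → r1=0xcd
epilogue: pop r3=0x8d, sp=0xdd
prologue pushed ['r3'] at ['0xdc']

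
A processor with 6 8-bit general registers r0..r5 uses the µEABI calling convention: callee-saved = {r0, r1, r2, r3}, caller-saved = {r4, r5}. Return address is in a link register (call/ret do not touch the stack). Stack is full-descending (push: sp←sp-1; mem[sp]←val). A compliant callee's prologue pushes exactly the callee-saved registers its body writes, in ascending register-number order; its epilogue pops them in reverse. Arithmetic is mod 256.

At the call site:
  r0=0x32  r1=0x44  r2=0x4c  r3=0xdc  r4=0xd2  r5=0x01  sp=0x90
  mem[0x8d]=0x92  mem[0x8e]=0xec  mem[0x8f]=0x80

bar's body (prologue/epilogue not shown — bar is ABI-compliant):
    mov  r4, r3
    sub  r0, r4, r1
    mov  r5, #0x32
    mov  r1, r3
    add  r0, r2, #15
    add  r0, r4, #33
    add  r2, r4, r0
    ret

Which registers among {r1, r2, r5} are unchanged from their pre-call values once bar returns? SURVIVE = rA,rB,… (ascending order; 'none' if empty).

prologue: push r0 → mem[0x8f]=0x32, sp=0x8f
prologue: push r1 → mem[0x8e]=0x44, sp=0x8e
prologue: push r2 → mem[0x8d]=0x4c, sp=0x8d
body[0] mov  r4, r3 → r4=0xdc
body[1] sub  r0, r4, r1 → r0=0x98
body[2] mov  r5, #0x32 → r5=0x32
body[3] mov  r1, r3 → r1=0xdc
body[4] add  r0, r2, #15 → r0=0x5b
body[5] add  r0, r4, #33 → r0=0xfd
body[6] add  r2, r4, r0 → r2=0xd9
epilogue: pop r2=0x4c, sp=0x8e
epilogue: pop r1=0x44, sp=0x8f
epilogue: pop r0=0x32, sp=0x90
r1: callee-saved, written=True
r2: callee-saved, written=True
r5: caller-saved, written=True

SURVIVE = r1,r2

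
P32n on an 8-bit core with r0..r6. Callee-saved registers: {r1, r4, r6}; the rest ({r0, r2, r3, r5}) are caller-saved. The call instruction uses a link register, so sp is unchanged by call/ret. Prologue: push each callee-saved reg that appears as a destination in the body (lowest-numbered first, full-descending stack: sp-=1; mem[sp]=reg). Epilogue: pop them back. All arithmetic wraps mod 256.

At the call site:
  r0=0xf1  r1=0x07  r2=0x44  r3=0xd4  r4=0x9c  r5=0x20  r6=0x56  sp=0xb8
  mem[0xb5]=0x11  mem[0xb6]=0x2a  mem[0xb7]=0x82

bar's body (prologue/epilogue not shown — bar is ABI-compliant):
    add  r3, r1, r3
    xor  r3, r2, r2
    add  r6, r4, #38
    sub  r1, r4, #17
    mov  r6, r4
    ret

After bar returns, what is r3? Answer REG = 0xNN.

prologue: push r1 -> mem[0xb7]=0x07, sp=0xb7
prologue: push r6 -> mem[0xb6]=0x56, sp=0xb6
body[0] add  r3, r1, r3 -> r3=0xdb
body[1] xor  r3, r2, r2 -> r3=0x00
body[2] add  r6, r4, #38 -> r6=0xc2
body[3] sub  r1, r4, #17 -> r1=0x8b
body[4] mov  r6, r4 -> r6=0x9c
epilogue: pop r6=0x56, sp=0xb7
epilogue: pop r1=0x07, sp=0xb8
r3 is caller-saved -> body value

REG = 0x00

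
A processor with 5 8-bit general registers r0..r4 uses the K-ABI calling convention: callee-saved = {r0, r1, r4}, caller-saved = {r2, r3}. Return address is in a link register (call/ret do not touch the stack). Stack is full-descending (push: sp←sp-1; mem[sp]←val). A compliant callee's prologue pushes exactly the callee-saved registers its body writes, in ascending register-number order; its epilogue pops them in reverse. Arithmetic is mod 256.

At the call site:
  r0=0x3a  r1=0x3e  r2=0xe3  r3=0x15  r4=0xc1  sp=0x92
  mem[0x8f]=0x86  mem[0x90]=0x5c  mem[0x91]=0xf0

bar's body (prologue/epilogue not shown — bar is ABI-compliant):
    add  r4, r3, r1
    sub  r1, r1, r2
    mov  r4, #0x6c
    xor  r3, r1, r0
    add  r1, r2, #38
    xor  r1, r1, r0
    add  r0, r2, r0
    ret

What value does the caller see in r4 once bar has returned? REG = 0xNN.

REG = 0xc1

prologue: push r0 -> mem[0x91]=0x3a, sp=0x91
prologue: push r1 -> mem[0x90]=0x3e, sp=0x90
prologue: push r4 -> mem[0x8f]=0xc1, sp=0x8f
body[0] add  r4, r3, r1 -> r4=0x53
body[1] sub  r1, r1, r2 -> r1=0x5b
body[2] mov  r4, #0x6c -> r4=0x6c
body[3] xor  r3, r1, r0 -> r3=0x61
body[4] add  r1, r2, #38 -> r1=0x09
body[5] xor  r1, r1, r0 -> r1=0x33
body[6] add  r0, r2, r0 -> r0=0x1d
epilogue: pop r4=0xc1, sp=0x90
epilogue: pop r1=0x3e, sp=0x91
epilogue: pop r0=0x3a, sp=0x92
r4 is callee-saved -> restored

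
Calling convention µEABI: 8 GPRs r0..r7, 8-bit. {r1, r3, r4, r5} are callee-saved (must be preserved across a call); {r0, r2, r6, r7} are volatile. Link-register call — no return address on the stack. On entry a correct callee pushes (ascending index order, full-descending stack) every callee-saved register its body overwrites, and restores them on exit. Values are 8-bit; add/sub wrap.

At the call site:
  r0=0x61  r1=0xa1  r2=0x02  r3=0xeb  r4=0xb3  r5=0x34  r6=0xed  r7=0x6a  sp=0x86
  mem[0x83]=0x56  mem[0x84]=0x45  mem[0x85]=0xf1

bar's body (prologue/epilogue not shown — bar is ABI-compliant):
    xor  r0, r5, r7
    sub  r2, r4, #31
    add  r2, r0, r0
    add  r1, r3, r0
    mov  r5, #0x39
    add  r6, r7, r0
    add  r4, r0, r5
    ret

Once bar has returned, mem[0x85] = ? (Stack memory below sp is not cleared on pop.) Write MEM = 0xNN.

prologue: push r1 → mem[0x85]=0xa1, sp=0x85
prologue: push r4 → mem[0x84]=0xb3, sp=0x84
prologue: push r5 → mem[0x83]=0x34, sp=0x83
body[0] xor  r0, r5, r7 → r0=0x5e
body[1] sub  r2, r4, #31 → r2=0x94
body[2] add  r2, r0, r0 → r2=0xbc
body[3] add  r1, r3, r0 → r1=0x49
body[4] mov  r5, #0x39 → r5=0x39
body[5] add  r6, r7, r0 → r6=0xc8
body[6] add  r4, r0, r5 → r4=0x97
epilogue: pop r5=0x34, sp=0x84
epilogue: pop r4=0xb3, sp=0x85
epilogue: pop r1=0xa1, sp=0x86
prologue pushed ['r1', 'r4', 'r5'] at ['0x85', '0x84', '0x83']

MEM = 0xa1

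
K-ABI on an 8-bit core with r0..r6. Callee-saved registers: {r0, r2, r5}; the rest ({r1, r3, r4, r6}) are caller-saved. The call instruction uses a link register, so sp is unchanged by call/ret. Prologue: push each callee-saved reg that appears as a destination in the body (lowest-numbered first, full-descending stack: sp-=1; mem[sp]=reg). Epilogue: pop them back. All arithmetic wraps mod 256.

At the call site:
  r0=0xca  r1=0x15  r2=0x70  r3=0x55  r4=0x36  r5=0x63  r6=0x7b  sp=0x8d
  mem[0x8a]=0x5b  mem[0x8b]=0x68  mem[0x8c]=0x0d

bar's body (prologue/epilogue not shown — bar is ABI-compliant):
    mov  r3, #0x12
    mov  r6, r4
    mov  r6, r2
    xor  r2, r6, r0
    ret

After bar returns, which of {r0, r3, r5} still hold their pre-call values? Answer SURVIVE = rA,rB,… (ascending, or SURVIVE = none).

SURVIVE = r0,r5

prologue: push r2 -> mem[0x8c]=0x70, sp=0x8c
body[0] mov  r3, #0x12 -> r3=0x12
body[1] mov  r6, r4 -> r6=0x36
body[2] mov  r6, r2 -> r6=0x70
body[3] xor  r2, r6, r0 -> r2=0xba
epilogue: pop r2=0x70, sp=0x8d
r0: callee-saved, written=False
r3: caller-saved, written=True
r5: callee-saved, written=False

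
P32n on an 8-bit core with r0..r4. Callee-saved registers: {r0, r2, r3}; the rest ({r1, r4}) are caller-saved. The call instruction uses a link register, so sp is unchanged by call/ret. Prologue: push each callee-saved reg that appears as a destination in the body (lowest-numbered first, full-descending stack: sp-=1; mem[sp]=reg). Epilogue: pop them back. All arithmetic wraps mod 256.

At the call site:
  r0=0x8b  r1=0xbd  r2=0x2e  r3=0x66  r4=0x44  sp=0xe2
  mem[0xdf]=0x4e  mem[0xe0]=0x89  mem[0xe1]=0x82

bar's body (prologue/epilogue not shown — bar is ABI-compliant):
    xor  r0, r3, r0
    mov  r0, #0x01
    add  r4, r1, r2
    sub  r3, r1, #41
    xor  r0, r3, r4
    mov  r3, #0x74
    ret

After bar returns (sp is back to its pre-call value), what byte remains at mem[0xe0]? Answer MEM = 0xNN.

MEM = 0x66

prologue: push r0 -> mem[0xe1]=0x8b, sp=0xe1
prologue: push r3 -> mem[0xe0]=0x66, sp=0xe0
body[0] xor  r0, r3, r0 -> r0=0xed
body[1] mov  r0, #0x01 -> r0=0x01
body[2] add  r4, r1, r2 -> r4=0xeb
body[3] sub  r3, r1, #41 -> r3=0x94
body[4] xor  r0, r3, r4 -> r0=0x7f
body[5] mov  r3, #0x74 -> r3=0x74
epilogue: pop r3=0x66, sp=0xe1
epilogue: pop r0=0x8b, sp=0xe2
prologue pushed ['r0', 'r3'] at ['0xe1', '0xe0']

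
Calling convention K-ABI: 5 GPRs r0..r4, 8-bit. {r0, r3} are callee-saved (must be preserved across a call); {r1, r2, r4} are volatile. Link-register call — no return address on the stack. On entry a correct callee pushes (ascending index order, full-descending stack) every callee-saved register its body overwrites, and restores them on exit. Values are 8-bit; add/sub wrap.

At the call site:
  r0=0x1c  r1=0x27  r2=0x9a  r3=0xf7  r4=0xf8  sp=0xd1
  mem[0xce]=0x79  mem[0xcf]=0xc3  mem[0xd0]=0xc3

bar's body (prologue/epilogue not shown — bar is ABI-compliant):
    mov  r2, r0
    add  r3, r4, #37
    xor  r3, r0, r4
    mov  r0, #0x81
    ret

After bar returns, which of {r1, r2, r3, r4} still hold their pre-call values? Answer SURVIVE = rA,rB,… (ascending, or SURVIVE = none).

prologue: push r0 → mem[0xd0]=0x1c, sp=0xd0
prologue: push r3 → mem[0xcf]=0xf7, sp=0xcf
body[0] mov  r2, r0 → r2=0x1c
body[1] add  r3, r4, #37 → r3=0x1d
body[2] xor  r3, r0, r4 → r3=0xe4
body[3] mov  r0, #0x81 → r0=0x81
epilogue: pop r3=0xf7, sp=0xd0
epilogue: pop r0=0x1c, sp=0xd1
r1: caller-saved, written=False
r2: caller-saved, written=True
r3: callee-saved, written=True
r4: caller-saved, written=False

SURVIVE = r1,r3,r4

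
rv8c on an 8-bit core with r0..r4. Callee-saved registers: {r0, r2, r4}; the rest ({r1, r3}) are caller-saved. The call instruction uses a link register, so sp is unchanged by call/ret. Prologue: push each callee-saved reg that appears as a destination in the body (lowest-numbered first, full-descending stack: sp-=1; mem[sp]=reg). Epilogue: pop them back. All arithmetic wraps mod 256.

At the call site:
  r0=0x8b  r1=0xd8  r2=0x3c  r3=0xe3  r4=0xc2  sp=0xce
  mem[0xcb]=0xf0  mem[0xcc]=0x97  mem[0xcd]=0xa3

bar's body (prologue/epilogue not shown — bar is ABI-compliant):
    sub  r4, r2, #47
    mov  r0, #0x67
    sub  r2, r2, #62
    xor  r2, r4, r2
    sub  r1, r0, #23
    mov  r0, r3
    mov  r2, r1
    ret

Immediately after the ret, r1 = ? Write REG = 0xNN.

REG = 0x50

prologue: push r0 → mem[0xcd]=0x8b, sp=0xcd
prologue: push r2 → mem[0xcc]=0x3c, sp=0xcc
prologue: push r4 → mem[0xcb]=0xc2, sp=0xcb
body[0] sub  r4, r2, #47 → r4=0x0d
body[1] mov  r0, #0x67 → r0=0x67
body[2] sub  r2, r2, #62 → r2=0xfe
body[3] xor  r2, r4, r2 → r2=0xf3
body[4] sub  r1, r0, #23 → r1=0x50
body[5] mov  r0, r3 → r0=0xe3
body[6] mov  r2, r1 → r2=0x50
epilogue: pop r4=0xc2, sp=0xcc
epilogue: pop r2=0x3c, sp=0xcd
epilogue: pop r0=0x8b, sp=0xce
r1 is caller-saved → body value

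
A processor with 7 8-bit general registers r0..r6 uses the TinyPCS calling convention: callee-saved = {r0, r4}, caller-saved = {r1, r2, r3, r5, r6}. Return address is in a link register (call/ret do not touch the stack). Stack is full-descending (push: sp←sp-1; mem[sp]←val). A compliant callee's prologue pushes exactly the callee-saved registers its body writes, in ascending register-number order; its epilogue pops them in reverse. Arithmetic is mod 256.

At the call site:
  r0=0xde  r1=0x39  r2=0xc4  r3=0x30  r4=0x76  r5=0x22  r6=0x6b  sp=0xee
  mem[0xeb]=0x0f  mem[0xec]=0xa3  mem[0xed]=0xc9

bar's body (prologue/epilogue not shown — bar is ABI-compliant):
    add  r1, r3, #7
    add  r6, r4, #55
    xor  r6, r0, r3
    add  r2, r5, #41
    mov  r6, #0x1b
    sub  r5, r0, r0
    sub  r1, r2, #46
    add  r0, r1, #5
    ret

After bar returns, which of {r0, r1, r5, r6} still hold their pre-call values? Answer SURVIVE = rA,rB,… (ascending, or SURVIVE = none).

SURVIVE = r0

prologue: push r0 -> mem[0xed]=0xde, sp=0xed
body[0] add  r1, r3, #7 -> r1=0x37
body[1] add  r6, r4, #55 -> r6=0xad
body[2] xor  r6, r0, r3 -> r6=0xee
body[3] add  r2, r5, #41 -> r2=0x4b
body[4] mov  r6, #0x1b -> r6=0x1b
body[5] sub  r5, r0, r0 -> r5=0x00
body[6] sub  r1, r2, #46 -> r1=0x1d
body[7] add  r0, r1, #5 -> r0=0x22
epilogue: pop r0=0xde, sp=0xee
r0: callee-saved, written=True
r1: caller-saved, written=True
r5: caller-saved, written=True
r6: caller-saved, written=True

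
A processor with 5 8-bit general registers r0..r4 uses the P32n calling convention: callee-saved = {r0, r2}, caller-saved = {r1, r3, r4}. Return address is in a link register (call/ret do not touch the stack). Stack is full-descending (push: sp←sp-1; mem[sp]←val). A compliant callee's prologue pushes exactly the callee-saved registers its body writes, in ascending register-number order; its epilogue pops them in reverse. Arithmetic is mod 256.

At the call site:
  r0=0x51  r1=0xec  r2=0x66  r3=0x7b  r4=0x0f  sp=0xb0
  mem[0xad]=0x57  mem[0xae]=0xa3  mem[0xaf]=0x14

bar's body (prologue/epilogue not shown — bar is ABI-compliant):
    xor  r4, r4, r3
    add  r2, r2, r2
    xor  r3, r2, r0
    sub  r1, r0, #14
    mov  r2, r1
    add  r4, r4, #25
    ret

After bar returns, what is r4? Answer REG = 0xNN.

prologue: push r2 -> mem[0xaf]=0x66, sp=0xaf
body[0] xor  r4, r4, r3 -> r4=0x74
body[1] add  r2, r2, r2 -> r2=0xcc
body[2] xor  r3, r2, r0 -> r3=0x9d
body[3] sub  r1, r0, #14 -> r1=0x43
body[4] mov  r2, r1 -> r2=0x43
body[5] add  r4, r4, #25 -> r4=0x8d
epilogue: pop r2=0x66, sp=0xb0
r4 is caller-saved -> body value

REG = 0x8d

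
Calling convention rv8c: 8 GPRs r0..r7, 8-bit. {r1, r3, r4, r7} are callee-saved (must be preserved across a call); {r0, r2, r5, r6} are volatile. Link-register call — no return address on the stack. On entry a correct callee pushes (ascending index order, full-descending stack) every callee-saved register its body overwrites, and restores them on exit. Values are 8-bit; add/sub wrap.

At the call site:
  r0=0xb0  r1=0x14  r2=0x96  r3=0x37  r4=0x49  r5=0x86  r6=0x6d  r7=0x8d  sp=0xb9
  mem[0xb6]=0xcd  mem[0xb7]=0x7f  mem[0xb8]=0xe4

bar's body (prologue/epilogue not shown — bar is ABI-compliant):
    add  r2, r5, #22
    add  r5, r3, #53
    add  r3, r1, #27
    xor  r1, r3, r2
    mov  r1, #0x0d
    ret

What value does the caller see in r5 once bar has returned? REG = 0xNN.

REG = 0x6c

prologue: push r1 -> mem[0xb8]=0x14, sp=0xb8
prologue: push r3 -> mem[0xb7]=0x37, sp=0xb7
body[0] add  r2, r5, #22 -> r2=0x9c
body[1] add  r5, r3, #53 -> r5=0x6c
body[2] add  r3, r1, #27 -> r3=0x2f
body[3] xor  r1, r3, r2 -> r1=0xb3
body[4] mov  r1, #0x0d -> r1=0x0d
epilogue: pop r3=0x37, sp=0xb8
epilogue: pop r1=0x14, sp=0xb9
r5 is caller-saved -> body value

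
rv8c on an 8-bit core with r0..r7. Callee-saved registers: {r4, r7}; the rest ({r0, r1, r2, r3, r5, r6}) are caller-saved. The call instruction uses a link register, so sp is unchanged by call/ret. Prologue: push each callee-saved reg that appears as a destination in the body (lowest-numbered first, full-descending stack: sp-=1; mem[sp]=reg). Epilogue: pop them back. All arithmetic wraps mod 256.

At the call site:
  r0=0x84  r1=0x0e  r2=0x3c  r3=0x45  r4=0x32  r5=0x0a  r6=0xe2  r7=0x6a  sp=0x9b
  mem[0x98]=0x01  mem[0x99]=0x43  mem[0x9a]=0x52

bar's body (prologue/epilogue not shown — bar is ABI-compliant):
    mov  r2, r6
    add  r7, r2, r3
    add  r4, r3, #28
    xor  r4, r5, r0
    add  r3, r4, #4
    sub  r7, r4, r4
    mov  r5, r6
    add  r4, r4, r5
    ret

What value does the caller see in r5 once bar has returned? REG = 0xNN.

prologue: push r4 → mem[0x9a]=0x32, sp=0x9a
prologue: push r7 → mem[0x99]=0x6a, sp=0x99
body[0] mov  r2, r6 → r2=0xe2
body[1] add  r7, r2, r3 → r7=0x27
body[2] add  r4, r3, #28 → r4=0x61
body[3] xor  r4, r5, r0 → r4=0x8e
body[4] add  r3, r4, #4 → r3=0x92
body[5] sub  r7, r4, r4 → r7=0x00
body[6] mov  r5, r6 → r5=0xe2
body[7] add  r4, r4, r5 → r4=0x70
epilogue: pop r7=0x6a, sp=0x9a
epilogue: pop r4=0x32, sp=0x9b
r5 is caller-saved → body value

REG = 0xe2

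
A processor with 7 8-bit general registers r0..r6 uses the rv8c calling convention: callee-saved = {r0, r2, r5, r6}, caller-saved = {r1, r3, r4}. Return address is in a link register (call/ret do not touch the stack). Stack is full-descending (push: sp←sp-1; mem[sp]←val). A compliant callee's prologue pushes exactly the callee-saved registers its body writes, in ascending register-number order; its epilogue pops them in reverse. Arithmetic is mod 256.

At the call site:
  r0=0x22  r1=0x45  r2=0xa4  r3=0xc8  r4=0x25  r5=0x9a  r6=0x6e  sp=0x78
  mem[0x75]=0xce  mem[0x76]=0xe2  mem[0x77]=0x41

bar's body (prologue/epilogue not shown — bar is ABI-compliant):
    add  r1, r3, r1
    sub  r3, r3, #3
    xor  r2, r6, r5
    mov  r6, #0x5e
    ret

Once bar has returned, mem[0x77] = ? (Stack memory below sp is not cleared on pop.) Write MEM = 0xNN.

MEM = 0xa4

prologue: push r2 → mem[0x77]=0xa4, sp=0x77
prologue: push r6 → mem[0x76]=0x6e, sp=0x76
body[0] add  r1, r3, r1 → r1=0x0d
body[1] sub  r3, r3, #3 → r3=0xc5
body[2] xor  r2, r6, r5 → r2=0xf4
body[3] mov  r6, #0x5e → r6=0x5e
epilogue: pop r6=0x6e, sp=0x77
epilogue: pop r2=0xa4, sp=0x78
prologue pushed ['r2', 'r6'] at ['0x77', '0x76']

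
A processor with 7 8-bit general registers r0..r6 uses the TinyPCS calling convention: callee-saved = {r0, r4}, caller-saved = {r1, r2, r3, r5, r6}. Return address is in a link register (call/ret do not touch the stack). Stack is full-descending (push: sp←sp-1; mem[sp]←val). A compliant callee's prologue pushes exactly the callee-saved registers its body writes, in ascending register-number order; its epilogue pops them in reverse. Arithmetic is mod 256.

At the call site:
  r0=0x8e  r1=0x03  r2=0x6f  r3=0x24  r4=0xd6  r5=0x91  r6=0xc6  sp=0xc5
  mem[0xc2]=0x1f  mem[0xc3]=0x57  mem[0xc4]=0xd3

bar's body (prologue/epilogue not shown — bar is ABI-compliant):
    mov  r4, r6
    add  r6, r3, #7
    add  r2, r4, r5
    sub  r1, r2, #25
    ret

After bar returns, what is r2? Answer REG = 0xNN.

prologue: push r4 → mem[0xc4]=0xd6, sp=0xc4
body[0] mov  r4, r6 → r4=0xc6
body[1] add  r6, r3, #7 → r6=0x2b
body[2] add  r2, r4, r5 → r2=0x57
body[3] sub  r1, r2, #25 → r1=0x3e
epilogue: pop r4=0xd6, sp=0xc5
r2 is caller-saved → body value

REG = 0x57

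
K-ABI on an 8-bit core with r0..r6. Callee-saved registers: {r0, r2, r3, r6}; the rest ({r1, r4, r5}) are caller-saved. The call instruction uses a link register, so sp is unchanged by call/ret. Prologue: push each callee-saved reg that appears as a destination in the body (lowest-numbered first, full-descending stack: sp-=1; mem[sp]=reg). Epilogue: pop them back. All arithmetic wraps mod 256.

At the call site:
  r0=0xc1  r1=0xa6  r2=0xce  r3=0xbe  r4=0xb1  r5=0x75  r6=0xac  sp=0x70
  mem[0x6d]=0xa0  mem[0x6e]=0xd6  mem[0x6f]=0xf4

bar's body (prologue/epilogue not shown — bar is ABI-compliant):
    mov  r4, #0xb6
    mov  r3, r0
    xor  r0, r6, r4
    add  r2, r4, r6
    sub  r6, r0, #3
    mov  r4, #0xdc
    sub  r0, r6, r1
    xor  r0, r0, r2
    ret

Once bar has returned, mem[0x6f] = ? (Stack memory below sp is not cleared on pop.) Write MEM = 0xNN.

prologue: push r0 → mem[0x6f]=0xc1, sp=0x6f
prologue: push r2 → mem[0x6e]=0xce, sp=0x6e
prologue: push r3 → mem[0x6d]=0xbe, sp=0x6d
prologue: push r6 → mem[0x6c]=0xac, sp=0x6c
body[0] mov  r4, #0xb6 → r4=0xb6
body[1] mov  r3, r0 → r3=0xc1
body[2] xor  r0, r6, r4 → r0=0x1a
body[3] add  r2, r4, r6 → r2=0x62
body[4] sub  r6, r0, #3 → r6=0x17
body[5] mov  r4, #0xdc → r4=0xdc
body[6] sub  r0, r6, r1 → r0=0x71
body[7] xor  r0, r0, r2 → r0=0x13
epilogue: pop r6=0xac, sp=0x6d
epilogue: pop r3=0xbe, sp=0x6e
epilogue: pop r2=0xce, sp=0x6f
epilogue: pop r0=0xc1, sp=0x70
prologue pushed ['r0', 'r2', 'r3', 'r6'] at ['0x6f', '0x6e', '0x6d', '0x6c']

MEM = 0xc1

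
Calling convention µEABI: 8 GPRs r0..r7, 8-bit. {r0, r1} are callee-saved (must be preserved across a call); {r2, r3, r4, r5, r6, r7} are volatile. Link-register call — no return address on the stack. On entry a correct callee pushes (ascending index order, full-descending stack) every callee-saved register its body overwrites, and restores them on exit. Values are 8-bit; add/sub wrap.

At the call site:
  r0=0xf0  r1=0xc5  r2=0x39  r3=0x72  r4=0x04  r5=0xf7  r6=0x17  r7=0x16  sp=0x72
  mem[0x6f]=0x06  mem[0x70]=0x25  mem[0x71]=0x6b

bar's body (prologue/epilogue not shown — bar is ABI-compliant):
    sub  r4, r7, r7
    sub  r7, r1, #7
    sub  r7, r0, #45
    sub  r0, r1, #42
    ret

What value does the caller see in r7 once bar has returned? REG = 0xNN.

REG = 0xc3

prologue: push r0 -> mem[0x71]=0xf0, sp=0x71
body[0] sub  r4, r7, r7 -> r4=0x00
body[1] sub  r7, r1, #7 -> r7=0xbe
body[2] sub  r7, r0, #45 -> r7=0xc3
body[3] sub  r0, r1, #42 -> r0=0x9b
epilogue: pop r0=0xf0, sp=0x72
r7 is caller-saved -> body value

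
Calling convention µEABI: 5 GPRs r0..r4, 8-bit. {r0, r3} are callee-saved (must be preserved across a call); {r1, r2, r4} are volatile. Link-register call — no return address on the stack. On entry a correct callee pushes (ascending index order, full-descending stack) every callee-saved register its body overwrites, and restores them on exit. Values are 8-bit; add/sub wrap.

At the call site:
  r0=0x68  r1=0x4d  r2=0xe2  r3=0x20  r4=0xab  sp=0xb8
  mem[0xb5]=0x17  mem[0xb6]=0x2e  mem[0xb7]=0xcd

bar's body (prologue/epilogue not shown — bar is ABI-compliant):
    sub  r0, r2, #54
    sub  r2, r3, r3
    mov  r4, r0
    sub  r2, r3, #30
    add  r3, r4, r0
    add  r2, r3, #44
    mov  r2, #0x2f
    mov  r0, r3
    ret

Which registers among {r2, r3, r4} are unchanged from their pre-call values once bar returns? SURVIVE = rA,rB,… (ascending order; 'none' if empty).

SURVIVE = r3

prologue: push r0 -> mem[0xb7]=0x68, sp=0xb7
prologue: push r3 -> mem[0xb6]=0x20, sp=0xb6
body[0] sub  r0, r2, #54 -> r0=0xac
body[1] sub  r2, r3, r3 -> r2=0x00
body[2] mov  r4, r0 -> r4=0xac
body[3] sub  r2, r3, #30 -> r2=0x02
body[4] add  r3, r4, r0 -> r3=0x58
body[5] add  r2, r3, #44 -> r2=0x84
body[6] mov  r2, #0x2f -> r2=0x2f
body[7] mov  r0, r3 -> r0=0x58
epilogue: pop r3=0x20, sp=0xb7
epilogue: pop r0=0x68, sp=0xb8
r2: caller-saved, written=True
r3: callee-saved, written=True
r4: caller-saved, written=True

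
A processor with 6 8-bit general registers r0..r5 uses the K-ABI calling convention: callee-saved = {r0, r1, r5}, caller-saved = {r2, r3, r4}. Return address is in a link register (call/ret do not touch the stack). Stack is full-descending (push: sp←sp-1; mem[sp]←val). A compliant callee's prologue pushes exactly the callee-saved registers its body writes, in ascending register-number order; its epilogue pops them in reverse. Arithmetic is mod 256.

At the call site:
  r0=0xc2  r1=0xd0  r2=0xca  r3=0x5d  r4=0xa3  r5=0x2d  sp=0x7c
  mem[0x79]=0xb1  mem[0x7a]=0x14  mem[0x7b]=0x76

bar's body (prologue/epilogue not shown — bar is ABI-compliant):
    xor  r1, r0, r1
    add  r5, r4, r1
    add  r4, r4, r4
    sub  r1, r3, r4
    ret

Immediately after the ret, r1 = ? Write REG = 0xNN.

prologue: push r1 → mem[0x7b]=0xd0, sp=0x7b
prologue: push r5 → mem[0x7a]=0x2d, sp=0x7a
body[0] xor  r1, r0, r1 → r1=0x12
body[1] add  r5, r4, r1 → r5=0xb5
body[2] add  r4, r4, r4 → r4=0x46
body[3] sub  r1, r3, r4 → r1=0x17
epilogue: pop r5=0x2d, sp=0x7b
epilogue: pop r1=0xd0, sp=0x7c
r1 is callee-saved → restored

REG = 0xd0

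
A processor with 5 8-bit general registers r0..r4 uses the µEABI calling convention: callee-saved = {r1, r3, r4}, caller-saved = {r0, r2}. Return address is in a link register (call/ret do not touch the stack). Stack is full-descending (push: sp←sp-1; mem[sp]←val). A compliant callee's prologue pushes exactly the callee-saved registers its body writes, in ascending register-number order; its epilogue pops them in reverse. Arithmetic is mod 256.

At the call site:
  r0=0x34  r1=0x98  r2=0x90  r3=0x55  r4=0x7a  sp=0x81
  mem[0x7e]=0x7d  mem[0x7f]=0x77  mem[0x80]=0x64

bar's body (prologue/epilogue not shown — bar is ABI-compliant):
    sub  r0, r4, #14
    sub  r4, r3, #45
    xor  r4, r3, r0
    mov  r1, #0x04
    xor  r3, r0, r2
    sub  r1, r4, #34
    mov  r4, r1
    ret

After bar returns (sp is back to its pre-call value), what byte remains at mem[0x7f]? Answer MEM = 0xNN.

prologue: push r1 -> mem[0x80]=0x98, sp=0x80
prologue: push r3 -> mem[0x7f]=0x55, sp=0x7f
prologue: push r4 -> mem[0x7e]=0x7a, sp=0x7e
body[0] sub  r0, r4, #14 -> r0=0x6c
body[1] sub  r4, r3, #45 -> r4=0x28
body[2] xor  r4, r3, r0 -> r4=0x39
body[3] mov  r1, #0x04 -> r1=0x04
body[4] xor  r3, r0, r2 -> r3=0xfc
body[5] sub  r1, r4, #34 -> r1=0x17
body[6] mov  r4, r1 -> r4=0x17
epilogue: pop r4=0x7a, sp=0x7f
epilogue: pop r3=0x55, sp=0x80
epilogue: pop r1=0x98, sp=0x81
prologue pushed ['r1', 'r3', 'r4'] at ['0x80', '0x7f', '0x7e']

MEM = 0x55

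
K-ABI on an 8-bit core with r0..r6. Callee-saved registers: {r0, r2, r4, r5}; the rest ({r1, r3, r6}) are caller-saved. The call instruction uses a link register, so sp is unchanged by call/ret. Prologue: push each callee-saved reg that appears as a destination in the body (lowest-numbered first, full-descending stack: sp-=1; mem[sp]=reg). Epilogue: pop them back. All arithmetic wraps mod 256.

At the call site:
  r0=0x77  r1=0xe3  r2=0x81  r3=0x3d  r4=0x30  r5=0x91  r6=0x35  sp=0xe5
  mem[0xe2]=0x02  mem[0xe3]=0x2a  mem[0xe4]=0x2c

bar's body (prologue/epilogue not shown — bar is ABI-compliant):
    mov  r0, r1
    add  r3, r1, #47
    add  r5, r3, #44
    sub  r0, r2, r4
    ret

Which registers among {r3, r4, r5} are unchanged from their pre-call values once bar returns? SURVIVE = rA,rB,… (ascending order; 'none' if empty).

SURVIVE = r4,r5

prologue: push r0 -> mem[0xe4]=0x77, sp=0xe4
prologue: push r5 -> mem[0xe3]=0x91, sp=0xe3
body[0] mov  r0, r1 -> r0=0xe3
body[1] add  r3, r1, #47 -> r3=0x12
body[2] add  r5, r3, #44 -> r5=0x3e
body[3] sub  r0, r2, r4 -> r0=0x51
epilogue: pop r5=0x91, sp=0xe4
epilogue: pop r0=0x77, sp=0xe5
r3: caller-saved, written=True
r4: callee-saved, written=False
r5: callee-saved, written=True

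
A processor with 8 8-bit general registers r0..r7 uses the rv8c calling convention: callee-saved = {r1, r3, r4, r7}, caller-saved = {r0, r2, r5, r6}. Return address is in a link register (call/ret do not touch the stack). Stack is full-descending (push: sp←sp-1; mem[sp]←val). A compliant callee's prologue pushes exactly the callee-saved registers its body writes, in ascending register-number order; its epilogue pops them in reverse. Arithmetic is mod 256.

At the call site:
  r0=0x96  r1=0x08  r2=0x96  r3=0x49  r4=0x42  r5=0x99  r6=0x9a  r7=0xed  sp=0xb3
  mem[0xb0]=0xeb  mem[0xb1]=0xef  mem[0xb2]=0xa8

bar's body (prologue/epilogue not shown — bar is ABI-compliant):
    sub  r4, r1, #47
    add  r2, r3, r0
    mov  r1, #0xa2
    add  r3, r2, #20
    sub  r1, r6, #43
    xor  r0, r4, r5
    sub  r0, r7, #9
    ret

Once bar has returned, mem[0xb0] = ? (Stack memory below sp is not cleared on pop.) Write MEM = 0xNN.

MEM = 0x42

prologue: push r1 → mem[0xb2]=0x08, sp=0xb2
prologue: push r3 → mem[0xb1]=0x49, sp=0xb1
prologue: push r4 → mem[0xb0]=0x42, sp=0xb0
body[0] sub  r4, r1, #47 → r4=0xd9
body[1] add  r2, r3, r0 → r2=0xdf
body[2] mov  r1, #0xa2 → r1=0xa2
body[3] add  r3, r2, #20 → r3=0xf3
body[4] sub  r1, r6, #43 → r1=0x6f
body[5] xor  r0, r4, r5 → r0=0x40
body[6] sub  r0, r7, #9 → r0=0xe4
epilogue: pop r4=0x42, sp=0xb1
epilogue: pop r3=0x49, sp=0xb2
epilogue: pop r1=0x08, sp=0xb3
prologue pushed ['r1', 'r3', 'r4'] at ['0xb2', '0xb1', '0xb0']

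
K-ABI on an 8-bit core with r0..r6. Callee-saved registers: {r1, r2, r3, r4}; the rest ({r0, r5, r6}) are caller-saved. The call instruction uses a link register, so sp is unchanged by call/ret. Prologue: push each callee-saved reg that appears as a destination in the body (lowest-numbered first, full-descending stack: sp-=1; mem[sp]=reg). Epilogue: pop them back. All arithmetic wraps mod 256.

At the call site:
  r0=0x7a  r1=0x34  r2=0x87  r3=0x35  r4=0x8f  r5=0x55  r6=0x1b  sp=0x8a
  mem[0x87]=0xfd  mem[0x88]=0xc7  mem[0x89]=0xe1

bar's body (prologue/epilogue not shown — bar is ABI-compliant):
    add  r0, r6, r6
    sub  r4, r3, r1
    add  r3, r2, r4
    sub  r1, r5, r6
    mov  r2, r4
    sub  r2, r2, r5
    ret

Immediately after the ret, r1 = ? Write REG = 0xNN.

REG = 0x34

prologue: push r1 -> mem[0x89]=0x34, sp=0x89
prologue: push r2 -> mem[0x88]=0x87, sp=0x88
prologue: push r3 -> mem[0x87]=0x35, sp=0x87
prologue: push r4 -> mem[0x86]=0x8f, sp=0x86
body[0] add  r0, r6, r6 -> r0=0x36
body[1] sub  r4, r3, r1 -> r4=0x01
body[2] add  r3, r2, r4 -> r3=0x88
body[3] sub  r1, r5, r6 -> r1=0x3a
body[4] mov  r2, r4 -> r2=0x01
body[5] sub  r2, r2, r5 -> r2=0xac
epilogue: pop r4=0x8f, sp=0x87
epilogue: pop r3=0x35, sp=0x88
epilogue: pop r2=0x87, sp=0x89
epilogue: pop r1=0x34, sp=0x8a
r1 is callee-saved -> restored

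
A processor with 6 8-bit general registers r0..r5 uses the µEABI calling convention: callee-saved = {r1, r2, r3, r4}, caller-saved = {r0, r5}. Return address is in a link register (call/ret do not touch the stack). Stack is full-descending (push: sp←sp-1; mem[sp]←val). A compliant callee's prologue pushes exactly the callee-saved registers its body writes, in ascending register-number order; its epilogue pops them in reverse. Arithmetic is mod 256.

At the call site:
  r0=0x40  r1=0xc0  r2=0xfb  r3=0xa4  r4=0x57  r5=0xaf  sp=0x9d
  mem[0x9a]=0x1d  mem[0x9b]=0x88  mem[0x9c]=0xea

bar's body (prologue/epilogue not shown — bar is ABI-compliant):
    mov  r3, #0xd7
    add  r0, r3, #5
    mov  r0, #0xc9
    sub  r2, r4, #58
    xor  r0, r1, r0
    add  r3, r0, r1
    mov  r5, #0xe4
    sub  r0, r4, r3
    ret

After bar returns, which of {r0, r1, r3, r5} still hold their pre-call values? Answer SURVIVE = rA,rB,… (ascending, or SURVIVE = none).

SURVIVE = r1,r3

prologue: push r2 → mem[0x9c]=0xfb, sp=0x9c
prologue: push r3 → mem[0x9b]=0xa4, sp=0x9b
body[0] mov  r3, #0xd7 → r3=0xd7
body[1] add  r0, r3, #5 → r0=0xdc
body[2] mov  r0, #0xc9 → r0=0xc9
body[3] sub  r2, r4, #58 → r2=0x1d
body[4] xor  r0, r1, r0 → r0=0x09
body[5] add  r3, r0, r1 → r3=0xc9
body[6] mov  r5, #0xe4 → r5=0xe4
body[7] sub  r0, r4, r3 → r0=0x8e
epilogue: pop r3=0xa4, sp=0x9c
epilogue: pop r2=0xfb, sp=0x9d
r0: caller-saved, written=True
r1: callee-saved, written=False
r3: callee-saved, written=True
r5: caller-saved, written=True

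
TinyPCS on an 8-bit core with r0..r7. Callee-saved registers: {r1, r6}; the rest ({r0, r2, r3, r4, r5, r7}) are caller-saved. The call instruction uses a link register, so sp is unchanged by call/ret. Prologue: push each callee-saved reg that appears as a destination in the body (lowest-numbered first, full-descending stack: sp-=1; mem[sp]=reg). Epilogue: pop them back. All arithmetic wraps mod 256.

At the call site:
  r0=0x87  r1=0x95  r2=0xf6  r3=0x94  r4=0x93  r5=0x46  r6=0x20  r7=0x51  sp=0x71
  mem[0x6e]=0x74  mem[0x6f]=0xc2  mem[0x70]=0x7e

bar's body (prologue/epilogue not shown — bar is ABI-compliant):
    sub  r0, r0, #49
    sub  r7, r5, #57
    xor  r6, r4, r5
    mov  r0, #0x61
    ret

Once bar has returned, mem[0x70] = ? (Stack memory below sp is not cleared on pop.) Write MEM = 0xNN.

prologue: push r6 -> mem[0x70]=0x20, sp=0x70
body[0] sub  r0, r0, #49 -> r0=0x56
body[1] sub  r7, r5, #57 -> r7=0x0d
body[2] xor  r6, r4, r5 -> r6=0xd5
body[3] mov  r0, #0x61 -> r0=0x61
epilogue: pop r6=0x20, sp=0x71
prologue pushed ['r6'] at ['0x70']

MEM = 0x20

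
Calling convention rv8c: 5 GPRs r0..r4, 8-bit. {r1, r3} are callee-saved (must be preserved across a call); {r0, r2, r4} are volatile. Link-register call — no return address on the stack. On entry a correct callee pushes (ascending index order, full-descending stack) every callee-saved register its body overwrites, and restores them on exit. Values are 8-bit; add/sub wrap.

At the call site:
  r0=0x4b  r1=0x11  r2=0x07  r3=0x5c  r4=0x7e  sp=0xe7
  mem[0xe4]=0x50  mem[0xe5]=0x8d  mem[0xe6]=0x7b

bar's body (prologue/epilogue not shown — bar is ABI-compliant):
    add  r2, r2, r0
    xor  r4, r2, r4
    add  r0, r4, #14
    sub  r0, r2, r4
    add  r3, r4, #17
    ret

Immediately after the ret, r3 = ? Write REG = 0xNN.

prologue: push r3 → mem[0xe6]=0x5c, sp=0xe6
body[0] add  r2, r2, r0 → r2=0x52
body[1] xor  r4, r2, r4 → r4=0x2c
body[2] add  r0, r4, #14 → r0=0x3a
body[3] sub  r0, r2, r4 → r0=0x26
body[4] add  r3, r4, #17 → r3=0x3d
epilogue: pop r3=0x5c, sp=0xe7
r3 is callee-saved → restored

REG = 0x5c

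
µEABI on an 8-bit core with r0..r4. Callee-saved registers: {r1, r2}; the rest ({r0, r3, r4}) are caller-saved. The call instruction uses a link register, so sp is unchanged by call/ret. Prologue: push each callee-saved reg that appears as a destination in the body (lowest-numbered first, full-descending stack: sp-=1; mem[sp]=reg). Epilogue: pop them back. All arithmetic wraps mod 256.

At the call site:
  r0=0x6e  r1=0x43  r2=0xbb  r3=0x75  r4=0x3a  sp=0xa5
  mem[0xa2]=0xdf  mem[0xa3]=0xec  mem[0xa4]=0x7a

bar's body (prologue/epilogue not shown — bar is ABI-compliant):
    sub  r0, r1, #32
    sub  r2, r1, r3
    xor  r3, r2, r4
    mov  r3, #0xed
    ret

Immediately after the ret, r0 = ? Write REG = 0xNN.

REG = 0x23

prologue: push r2 -> mem[0xa4]=0xbb, sp=0xa4
body[0] sub  r0, r1, #32 -> r0=0x23
body[1] sub  r2, r1, r3 -> r2=0xce
body[2] xor  r3, r2, r4 -> r3=0xf4
body[3] mov  r3, #0xed -> r3=0xed
epilogue: pop r2=0xbb, sp=0xa5
r0 is caller-saved -> body value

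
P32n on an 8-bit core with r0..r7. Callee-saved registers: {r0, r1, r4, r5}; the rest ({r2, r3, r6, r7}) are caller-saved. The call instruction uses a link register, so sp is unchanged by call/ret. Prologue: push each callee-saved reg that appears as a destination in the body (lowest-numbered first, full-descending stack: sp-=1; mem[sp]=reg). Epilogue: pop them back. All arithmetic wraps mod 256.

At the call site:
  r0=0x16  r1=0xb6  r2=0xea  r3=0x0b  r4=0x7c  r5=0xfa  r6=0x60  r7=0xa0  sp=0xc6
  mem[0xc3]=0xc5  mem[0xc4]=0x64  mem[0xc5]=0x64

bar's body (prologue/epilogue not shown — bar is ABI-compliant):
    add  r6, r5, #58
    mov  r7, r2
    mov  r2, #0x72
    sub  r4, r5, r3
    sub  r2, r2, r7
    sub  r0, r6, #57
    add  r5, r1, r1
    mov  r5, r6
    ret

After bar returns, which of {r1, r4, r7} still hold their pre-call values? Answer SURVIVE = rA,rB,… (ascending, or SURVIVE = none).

SURVIVE = r1,r4

prologue: push r0 -> mem[0xc5]=0x16, sp=0xc5
prologue: push r4 -> mem[0xc4]=0x7c, sp=0xc4
prologue: push r5 -> mem[0xc3]=0xfa, sp=0xc3
body[0] add  r6, r5, #58 -> r6=0x34
body[1] mov  r7, r2 -> r7=0xea
body[2] mov  r2, #0x72 -> r2=0x72
body[3] sub  r4, r5, r3 -> r4=0xef
body[4] sub  r2, r2, r7 -> r2=0x88
body[5] sub  r0, r6, #57 -> r0=0xfb
body[6] add  r5, r1, r1 -> r5=0x6c
body[7] mov  r5, r6 -> r5=0x34
epilogue: pop r5=0xfa, sp=0xc4
epilogue: pop r4=0x7c, sp=0xc5
epilogue: pop r0=0x16, sp=0xc6
r1: callee-saved, written=False
r4: callee-saved, written=True
r7: caller-saved, written=True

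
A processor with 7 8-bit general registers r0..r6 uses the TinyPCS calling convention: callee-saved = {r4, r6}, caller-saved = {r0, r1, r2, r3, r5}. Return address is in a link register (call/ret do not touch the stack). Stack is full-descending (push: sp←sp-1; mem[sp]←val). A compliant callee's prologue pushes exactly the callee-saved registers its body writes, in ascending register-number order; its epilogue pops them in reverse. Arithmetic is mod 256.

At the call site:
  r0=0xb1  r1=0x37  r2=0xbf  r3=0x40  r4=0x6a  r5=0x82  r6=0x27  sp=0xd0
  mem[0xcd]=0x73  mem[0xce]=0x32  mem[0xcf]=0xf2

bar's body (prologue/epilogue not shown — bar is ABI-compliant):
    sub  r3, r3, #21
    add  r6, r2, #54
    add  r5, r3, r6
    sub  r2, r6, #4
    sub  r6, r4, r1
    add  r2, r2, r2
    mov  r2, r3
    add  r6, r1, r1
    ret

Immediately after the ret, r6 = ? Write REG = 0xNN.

prologue: push r6 -> mem[0xcf]=0x27, sp=0xcf
body[0] sub  r3, r3, #21 -> r3=0x2b
body[1] add  r6, r2, #54 -> r6=0xf5
body[2] add  r5, r3, r6 -> r5=0x20
body[3] sub  r2, r6, #4 -> r2=0xf1
body[4] sub  r6, r4, r1 -> r6=0x33
body[5] add  r2, r2, r2 -> r2=0xe2
body[6] mov  r2, r3 -> r2=0x2b
body[7] add  r6, r1, r1 -> r6=0x6e
epilogue: pop r6=0x27, sp=0xd0
r6 is callee-saved -> restored

REG = 0x27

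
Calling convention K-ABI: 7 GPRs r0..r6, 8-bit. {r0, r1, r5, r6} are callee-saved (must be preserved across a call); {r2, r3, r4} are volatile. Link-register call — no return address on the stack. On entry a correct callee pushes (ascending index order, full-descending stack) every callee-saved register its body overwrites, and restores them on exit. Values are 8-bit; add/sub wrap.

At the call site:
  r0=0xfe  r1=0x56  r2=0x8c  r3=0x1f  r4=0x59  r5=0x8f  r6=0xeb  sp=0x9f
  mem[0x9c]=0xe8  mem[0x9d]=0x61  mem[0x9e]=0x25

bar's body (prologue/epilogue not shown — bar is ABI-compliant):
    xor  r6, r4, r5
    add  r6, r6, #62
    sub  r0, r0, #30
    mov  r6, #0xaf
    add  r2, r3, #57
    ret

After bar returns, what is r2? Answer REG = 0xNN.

REG = 0x58

prologue: push r0 → mem[0x9e]=0xfe, sp=0x9e
prologue: push r6 → mem[0x9d]=0xeb, sp=0x9d
body[0] xor  r6, r4, r5 → r6=0xd6
body[1] add  r6, r6, #62 → r6=0x14
body[2] sub  r0, r0, #30 → r0=0xe0
body[3] mov  r6, #0xaf → r6=0xaf
body[4] add  r2, r3, #57 → r2=0x58
epilogue: pop r6=0xeb, sp=0x9e
epilogue: pop r0=0xfe, sp=0x9f
r2 is caller-saved → body value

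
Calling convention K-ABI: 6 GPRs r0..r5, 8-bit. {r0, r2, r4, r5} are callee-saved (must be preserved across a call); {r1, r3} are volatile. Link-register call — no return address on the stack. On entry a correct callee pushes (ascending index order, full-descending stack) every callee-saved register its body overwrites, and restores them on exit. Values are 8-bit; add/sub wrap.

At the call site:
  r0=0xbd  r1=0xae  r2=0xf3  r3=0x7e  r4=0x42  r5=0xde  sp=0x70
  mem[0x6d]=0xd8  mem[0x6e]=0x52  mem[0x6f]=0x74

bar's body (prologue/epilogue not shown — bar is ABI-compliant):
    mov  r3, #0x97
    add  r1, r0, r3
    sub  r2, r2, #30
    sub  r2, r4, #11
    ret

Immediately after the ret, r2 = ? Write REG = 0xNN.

prologue: push r2 -> mem[0x6f]=0xf3, sp=0x6f
body[0] mov  r3, #0x97 -> r3=0x97
body[1] add  r1, r0, r3 -> r1=0x54
body[2] sub  r2, r2, #30 -> r2=0xd5
body[3] sub  r2, r4, #11 -> r2=0x37
epilogue: pop r2=0xf3, sp=0x70
r2 is callee-saved -> restored

REG = 0xf3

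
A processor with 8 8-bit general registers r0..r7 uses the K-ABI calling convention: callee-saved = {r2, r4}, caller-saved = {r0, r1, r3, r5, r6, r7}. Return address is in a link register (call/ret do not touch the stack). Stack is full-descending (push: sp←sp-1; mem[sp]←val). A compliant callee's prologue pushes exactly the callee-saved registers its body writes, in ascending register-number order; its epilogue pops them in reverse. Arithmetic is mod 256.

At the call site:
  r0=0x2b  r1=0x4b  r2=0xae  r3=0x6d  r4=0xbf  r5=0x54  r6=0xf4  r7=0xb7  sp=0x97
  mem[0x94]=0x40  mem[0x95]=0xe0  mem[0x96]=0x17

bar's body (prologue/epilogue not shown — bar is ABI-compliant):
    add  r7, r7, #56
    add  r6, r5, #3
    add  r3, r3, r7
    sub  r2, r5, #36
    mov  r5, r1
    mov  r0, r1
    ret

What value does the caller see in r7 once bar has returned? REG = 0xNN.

REG = 0xef

prologue: push r2 → mem[0x96]=0xae, sp=0x96
body[0] add  r7, r7, #56 → r7=0xef
body[1] add  r6, r5, #3 → r6=0x57
body[2] add  r3, r3, r7 → r3=0x5c
body[3] sub  r2, r5, #36 → r2=0x30
body[4] mov  r5, r1 → r5=0x4b
body[5] mov  r0, r1 → r0=0x4b
epilogue: pop r2=0xae, sp=0x97
r7 is caller-saved → body value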